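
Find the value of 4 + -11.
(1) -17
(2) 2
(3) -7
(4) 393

4 + -11 = -7
3) -7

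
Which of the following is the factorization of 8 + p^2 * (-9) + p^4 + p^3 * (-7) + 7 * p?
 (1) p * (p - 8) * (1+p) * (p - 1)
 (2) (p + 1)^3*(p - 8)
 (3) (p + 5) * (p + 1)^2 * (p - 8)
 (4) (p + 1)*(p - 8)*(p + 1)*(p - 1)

We need to factor 8 + p^2 * (-9) + p^4 + p^3 * (-7) + 7 * p.
The factored form is (p + 1)*(p - 8)*(p + 1)*(p - 1).
4) (p + 1)*(p - 8)*(p + 1)*(p - 1)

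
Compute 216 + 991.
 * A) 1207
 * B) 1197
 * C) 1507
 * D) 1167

216 + 991 = 1207
A) 1207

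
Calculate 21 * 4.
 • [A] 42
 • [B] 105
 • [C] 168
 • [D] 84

21 * 4 = 84
D) 84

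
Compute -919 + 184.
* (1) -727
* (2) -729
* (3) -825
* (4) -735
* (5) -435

-919 + 184 = -735
4) -735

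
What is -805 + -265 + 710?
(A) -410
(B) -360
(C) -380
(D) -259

First: -805 + -265 = -1070
Then: -1070 + 710 = -360
B) -360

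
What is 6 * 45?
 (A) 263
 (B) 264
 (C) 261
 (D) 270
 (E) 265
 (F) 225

6 * 45 = 270
D) 270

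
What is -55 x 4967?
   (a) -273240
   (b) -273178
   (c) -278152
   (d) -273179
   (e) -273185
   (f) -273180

-55 * 4967 = -273185
e) -273185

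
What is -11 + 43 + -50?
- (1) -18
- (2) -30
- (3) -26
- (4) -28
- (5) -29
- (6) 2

First: -11 + 43 = 32
Then: 32 + -50 = -18
1) -18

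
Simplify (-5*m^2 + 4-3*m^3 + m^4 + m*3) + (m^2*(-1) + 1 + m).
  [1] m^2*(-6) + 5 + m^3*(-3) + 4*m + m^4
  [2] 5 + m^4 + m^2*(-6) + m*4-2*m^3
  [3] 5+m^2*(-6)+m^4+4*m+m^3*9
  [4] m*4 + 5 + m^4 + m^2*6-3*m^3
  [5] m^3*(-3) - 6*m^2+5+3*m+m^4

Adding the polynomials and combining like terms:
(-5*m^2 + 4 - 3*m^3 + m^4 + m*3) + (m^2*(-1) + 1 + m)
= m^2*(-6) + 5 + m^3*(-3) + 4*m + m^4
1) m^2*(-6) + 5 + m^3*(-3) + 4*m + m^4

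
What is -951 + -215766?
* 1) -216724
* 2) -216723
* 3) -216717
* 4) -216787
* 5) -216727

-951 + -215766 = -216717
3) -216717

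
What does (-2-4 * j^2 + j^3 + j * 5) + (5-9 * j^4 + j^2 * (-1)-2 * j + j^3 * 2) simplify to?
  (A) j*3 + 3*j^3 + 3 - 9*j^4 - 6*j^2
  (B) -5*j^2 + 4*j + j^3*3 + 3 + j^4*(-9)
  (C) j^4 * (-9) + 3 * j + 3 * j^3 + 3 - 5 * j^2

Adding the polynomials and combining like terms:
(-2 - 4*j^2 + j^3 + j*5) + (5 - 9*j^4 + j^2*(-1) - 2*j + j^3*2)
= j^4 * (-9) + 3 * j + 3 * j^3 + 3 - 5 * j^2
C) j^4 * (-9) + 3 * j + 3 * j^3 + 3 - 5 * j^2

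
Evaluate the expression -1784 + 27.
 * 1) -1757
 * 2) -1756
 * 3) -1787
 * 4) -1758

-1784 + 27 = -1757
1) -1757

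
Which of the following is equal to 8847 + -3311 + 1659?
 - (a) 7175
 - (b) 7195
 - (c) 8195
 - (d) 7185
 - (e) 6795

First: 8847 + -3311 = 5536
Then: 5536 + 1659 = 7195
b) 7195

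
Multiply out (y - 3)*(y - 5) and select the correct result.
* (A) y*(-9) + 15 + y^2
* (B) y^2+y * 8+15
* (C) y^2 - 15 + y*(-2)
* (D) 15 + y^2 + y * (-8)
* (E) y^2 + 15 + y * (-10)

Expanding (y - 3)*(y - 5):
= 15 + y^2 + y * (-8)
D) 15 + y^2 + y * (-8)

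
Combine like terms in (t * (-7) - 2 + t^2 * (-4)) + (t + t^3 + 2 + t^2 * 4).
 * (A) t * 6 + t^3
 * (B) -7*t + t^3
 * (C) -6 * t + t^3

Adding the polynomials and combining like terms:
(t*(-7) - 2 + t^2*(-4)) + (t + t^3 + 2 + t^2*4)
= -6 * t + t^3
C) -6 * t + t^3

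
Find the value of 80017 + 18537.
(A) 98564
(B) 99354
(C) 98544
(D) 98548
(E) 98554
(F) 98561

80017 + 18537 = 98554
E) 98554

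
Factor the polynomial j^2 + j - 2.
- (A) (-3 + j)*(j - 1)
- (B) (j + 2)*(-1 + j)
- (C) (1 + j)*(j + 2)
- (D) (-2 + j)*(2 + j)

We need to factor j^2 + j - 2.
The factored form is (j + 2)*(-1 + j).
B) (j + 2)*(-1 + j)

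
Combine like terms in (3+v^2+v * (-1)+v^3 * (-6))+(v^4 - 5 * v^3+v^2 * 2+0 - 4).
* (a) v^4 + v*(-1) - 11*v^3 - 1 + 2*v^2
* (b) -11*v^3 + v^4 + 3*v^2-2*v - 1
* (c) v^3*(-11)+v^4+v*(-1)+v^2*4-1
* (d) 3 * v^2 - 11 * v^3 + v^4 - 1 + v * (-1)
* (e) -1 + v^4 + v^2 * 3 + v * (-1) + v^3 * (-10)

Adding the polynomials and combining like terms:
(3 + v^2 + v*(-1) + v^3*(-6)) + (v^4 - 5*v^3 + v^2*2 + 0 - 4)
= 3 * v^2 - 11 * v^3 + v^4 - 1 + v * (-1)
d) 3 * v^2 - 11 * v^3 + v^4 - 1 + v * (-1)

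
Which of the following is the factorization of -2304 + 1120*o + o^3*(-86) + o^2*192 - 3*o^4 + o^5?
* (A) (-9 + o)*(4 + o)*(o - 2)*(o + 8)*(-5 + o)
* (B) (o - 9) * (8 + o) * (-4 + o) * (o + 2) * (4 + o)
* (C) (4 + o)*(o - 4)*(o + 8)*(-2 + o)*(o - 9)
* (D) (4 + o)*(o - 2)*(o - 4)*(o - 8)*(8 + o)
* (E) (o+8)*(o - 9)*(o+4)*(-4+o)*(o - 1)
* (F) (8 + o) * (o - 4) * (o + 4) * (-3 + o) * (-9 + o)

We need to factor -2304 + 1120*o + o^3*(-86) + o^2*192 - 3*o^4 + o^5.
The factored form is (4 + o)*(o - 4)*(o + 8)*(-2 + o)*(o - 9).
C) (4 + o)*(o - 4)*(o + 8)*(-2 + o)*(o - 9)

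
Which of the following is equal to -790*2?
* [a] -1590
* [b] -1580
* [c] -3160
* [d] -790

-790 * 2 = -1580
b) -1580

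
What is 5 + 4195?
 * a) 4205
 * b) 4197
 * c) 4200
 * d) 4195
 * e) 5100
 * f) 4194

5 + 4195 = 4200
c) 4200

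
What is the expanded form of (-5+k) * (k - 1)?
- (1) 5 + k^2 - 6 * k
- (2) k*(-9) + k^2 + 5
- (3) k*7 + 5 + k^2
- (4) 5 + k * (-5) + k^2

Expanding (-5+k) * (k - 1):
= 5 + k^2 - 6 * k
1) 5 + k^2 - 6 * k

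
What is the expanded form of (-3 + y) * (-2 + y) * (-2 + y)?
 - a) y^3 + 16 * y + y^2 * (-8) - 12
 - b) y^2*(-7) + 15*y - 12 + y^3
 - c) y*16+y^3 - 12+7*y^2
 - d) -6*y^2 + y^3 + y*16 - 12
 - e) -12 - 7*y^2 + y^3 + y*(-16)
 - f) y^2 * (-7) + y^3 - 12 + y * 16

Expanding (-3 + y) * (-2 + y) * (-2 + y):
= y^2 * (-7) + y^3 - 12 + y * 16
f) y^2 * (-7) + y^3 - 12 + y * 16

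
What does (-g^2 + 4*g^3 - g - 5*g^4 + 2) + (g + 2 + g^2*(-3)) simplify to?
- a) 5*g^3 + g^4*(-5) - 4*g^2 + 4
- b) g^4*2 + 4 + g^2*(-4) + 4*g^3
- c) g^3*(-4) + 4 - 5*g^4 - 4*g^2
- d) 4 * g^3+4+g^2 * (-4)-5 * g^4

Adding the polynomials and combining like terms:
(-g^2 + 4*g^3 - g - 5*g^4 + 2) + (g + 2 + g^2*(-3))
= 4 * g^3+4+g^2 * (-4)-5 * g^4
d) 4 * g^3+4+g^2 * (-4)-5 * g^4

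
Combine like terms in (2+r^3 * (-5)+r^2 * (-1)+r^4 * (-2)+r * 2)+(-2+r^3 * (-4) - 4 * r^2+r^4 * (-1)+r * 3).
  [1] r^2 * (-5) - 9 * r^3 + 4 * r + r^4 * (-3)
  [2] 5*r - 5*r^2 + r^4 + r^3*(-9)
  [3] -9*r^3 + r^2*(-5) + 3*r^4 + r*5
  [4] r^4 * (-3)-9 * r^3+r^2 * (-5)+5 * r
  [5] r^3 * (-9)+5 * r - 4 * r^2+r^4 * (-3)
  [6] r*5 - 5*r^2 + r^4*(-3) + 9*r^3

Adding the polynomials and combining like terms:
(2 + r^3*(-5) + r^2*(-1) + r^4*(-2) + r*2) + (-2 + r^3*(-4) - 4*r^2 + r^4*(-1) + r*3)
= r^4 * (-3)-9 * r^3+r^2 * (-5)+5 * r
4) r^4 * (-3)-9 * r^3+r^2 * (-5)+5 * r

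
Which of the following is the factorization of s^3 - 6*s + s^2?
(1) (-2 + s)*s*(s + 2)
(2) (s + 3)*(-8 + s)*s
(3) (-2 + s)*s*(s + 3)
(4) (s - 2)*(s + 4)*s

We need to factor s^3 - 6*s + s^2.
The factored form is (-2 + s)*s*(s + 3).
3) (-2 + s)*s*(s + 3)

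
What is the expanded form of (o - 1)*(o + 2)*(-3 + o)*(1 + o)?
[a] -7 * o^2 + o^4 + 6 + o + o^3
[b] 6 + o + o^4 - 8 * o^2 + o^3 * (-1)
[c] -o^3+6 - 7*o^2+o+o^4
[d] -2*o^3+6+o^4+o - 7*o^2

Expanding (o - 1)*(o + 2)*(-3 + o)*(1 + o):
= -o^3+6 - 7*o^2+o+o^4
c) -o^3+6 - 7*o^2+o+o^4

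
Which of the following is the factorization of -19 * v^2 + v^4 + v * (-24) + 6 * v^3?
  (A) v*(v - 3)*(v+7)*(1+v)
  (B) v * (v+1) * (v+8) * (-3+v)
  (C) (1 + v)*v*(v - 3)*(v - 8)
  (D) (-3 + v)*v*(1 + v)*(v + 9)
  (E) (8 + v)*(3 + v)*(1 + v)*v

We need to factor -19 * v^2 + v^4 + v * (-24) + 6 * v^3.
The factored form is v * (v+1) * (v+8) * (-3+v).
B) v * (v+1) * (v+8) * (-3+v)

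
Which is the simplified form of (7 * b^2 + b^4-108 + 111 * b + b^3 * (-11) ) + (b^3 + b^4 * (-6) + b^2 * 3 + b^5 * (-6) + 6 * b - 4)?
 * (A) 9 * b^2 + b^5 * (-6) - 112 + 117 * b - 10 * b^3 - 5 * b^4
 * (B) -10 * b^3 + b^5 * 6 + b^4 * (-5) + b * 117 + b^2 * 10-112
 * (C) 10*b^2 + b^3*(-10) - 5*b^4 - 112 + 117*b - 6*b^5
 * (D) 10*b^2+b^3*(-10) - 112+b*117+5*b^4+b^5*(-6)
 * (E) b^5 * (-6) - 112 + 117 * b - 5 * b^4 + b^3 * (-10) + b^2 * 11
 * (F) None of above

Adding the polynomials and combining like terms:
(7*b^2 + b^4 - 108 + 111*b + b^3*(-11)) + (b^3 + b^4*(-6) + b^2*3 + b^5*(-6) + 6*b - 4)
= 10*b^2 + b^3*(-10) - 5*b^4 - 112 + 117*b - 6*b^5
C) 10*b^2 + b^3*(-10) - 5*b^4 - 112 + 117*b - 6*b^5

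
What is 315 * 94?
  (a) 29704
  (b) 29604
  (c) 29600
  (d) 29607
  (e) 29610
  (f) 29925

315 * 94 = 29610
e) 29610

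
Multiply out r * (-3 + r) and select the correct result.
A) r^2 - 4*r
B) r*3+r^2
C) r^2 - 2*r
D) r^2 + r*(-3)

Expanding r * (-3 + r):
= r^2 + r*(-3)
D) r^2 + r*(-3)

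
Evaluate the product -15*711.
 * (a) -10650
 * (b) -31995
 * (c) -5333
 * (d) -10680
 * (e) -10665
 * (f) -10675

-15 * 711 = -10665
e) -10665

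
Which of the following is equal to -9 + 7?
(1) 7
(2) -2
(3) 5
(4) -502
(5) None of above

-9 + 7 = -2
2) -2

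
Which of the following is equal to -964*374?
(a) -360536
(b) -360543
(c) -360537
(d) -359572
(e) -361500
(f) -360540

-964 * 374 = -360536
a) -360536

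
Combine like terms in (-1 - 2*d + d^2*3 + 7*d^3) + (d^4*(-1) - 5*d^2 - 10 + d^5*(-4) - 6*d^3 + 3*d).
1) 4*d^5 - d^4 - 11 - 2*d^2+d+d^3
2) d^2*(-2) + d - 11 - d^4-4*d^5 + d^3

Adding the polynomials and combining like terms:
(-1 - 2*d + d^2*3 + 7*d^3) + (d^4*(-1) - 5*d^2 - 10 + d^5*(-4) - 6*d^3 + 3*d)
= d^2*(-2) + d - 11 - d^4-4*d^5 + d^3
2) d^2*(-2) + d - 11 - d^4-4*d^5 + d^3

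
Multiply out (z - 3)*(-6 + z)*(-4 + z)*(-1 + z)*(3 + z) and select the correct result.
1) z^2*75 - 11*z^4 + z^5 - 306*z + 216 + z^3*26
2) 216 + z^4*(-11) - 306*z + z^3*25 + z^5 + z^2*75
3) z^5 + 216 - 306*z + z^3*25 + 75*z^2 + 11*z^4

Expanding (z - 3)*(-6 + z)*(-4 + z)*(-1 + z)*(3 + z):
= 216 + z^4*(-11) - 306*z + z^3*25 + z^5 + z^2*75
2) 216 + z^4*(-11) - 306*z + z^3*25 + z^5 + z^2*75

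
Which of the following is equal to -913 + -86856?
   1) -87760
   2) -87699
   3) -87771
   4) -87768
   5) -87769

-913 + -86856 = -87769
5) -87769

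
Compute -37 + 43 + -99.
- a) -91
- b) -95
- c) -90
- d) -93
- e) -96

First: -37 + 43 = 6
Then: 6 + -99 = -93
d) -93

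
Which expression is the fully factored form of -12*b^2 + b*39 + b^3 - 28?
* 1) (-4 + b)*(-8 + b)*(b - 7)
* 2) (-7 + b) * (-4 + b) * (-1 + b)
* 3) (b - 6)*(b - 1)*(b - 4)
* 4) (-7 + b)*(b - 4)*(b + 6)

We need to factor -12*b^2 + b*39 + b^3 - 28.
The factored form is (-7 + b) * (-4 + b) * (-1 + b).
2) (-7 + b) * (-4 + b) * (-1 + b)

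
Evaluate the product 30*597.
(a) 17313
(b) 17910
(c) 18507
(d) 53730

30 * 597 = 17910
b) 17910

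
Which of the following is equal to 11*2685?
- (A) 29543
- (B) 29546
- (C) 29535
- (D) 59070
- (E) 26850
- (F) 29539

11 * 2685 = 29535
C) 29535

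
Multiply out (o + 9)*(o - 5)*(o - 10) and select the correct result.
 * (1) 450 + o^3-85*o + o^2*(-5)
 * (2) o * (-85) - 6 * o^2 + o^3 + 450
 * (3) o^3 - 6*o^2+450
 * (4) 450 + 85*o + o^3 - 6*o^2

Expanding (o + 9)*(o - 5)*(o - 10):
= o * (-85) - 6 * o^2 + o^3 + 450
2) o * (-85) - 6 * o^2 + o^3 + 450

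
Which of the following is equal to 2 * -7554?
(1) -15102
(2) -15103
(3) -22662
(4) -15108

2 * -7554 = -15108
4) -15108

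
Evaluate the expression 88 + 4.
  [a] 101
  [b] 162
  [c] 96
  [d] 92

88 + 4 = 92
d) 92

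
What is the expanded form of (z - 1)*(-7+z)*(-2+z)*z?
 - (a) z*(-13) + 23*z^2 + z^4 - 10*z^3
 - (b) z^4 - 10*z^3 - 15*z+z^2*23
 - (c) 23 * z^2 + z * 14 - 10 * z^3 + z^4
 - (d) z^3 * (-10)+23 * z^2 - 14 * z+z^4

Expanding (z - 1)*(-7+z)*(-2+z)*z:
= z^3 * (-10)+23 * z^2 - 14 * z+z^4
d) z^3 * (-10)+23 * z^2 - 14 * z+z^4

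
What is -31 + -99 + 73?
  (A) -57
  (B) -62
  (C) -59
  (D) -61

First: -31 + -99 = -130
Then: -130 + 73 = -57
A) -57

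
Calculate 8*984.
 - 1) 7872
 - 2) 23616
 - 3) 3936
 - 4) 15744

8 * 984 = 7872
1) 7872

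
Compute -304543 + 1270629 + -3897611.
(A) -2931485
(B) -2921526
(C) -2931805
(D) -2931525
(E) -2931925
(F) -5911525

First: -304543 + 1270629 = 966086
Then: 966086 + -3897611 = -2931525
D) -2931525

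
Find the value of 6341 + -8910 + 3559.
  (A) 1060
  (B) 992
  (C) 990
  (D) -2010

First: 6341 + -8910 = -2569
Then: -2569 + 3559 = 990
C) 990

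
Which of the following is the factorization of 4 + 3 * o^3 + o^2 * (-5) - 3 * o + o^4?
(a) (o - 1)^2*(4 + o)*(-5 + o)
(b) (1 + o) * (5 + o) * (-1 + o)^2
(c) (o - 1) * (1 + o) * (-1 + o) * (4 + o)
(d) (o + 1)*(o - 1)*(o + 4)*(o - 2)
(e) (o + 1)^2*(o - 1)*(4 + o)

We need to factor 4 + 3 * o^3 + o^2 * (-5) - 3 * o + o^4.
The factored form is (o - 1) * (1 + o) * (-1 + o) * (4 + o).
c) (o - 1) * (1 + o) * (-1 + o) * (4 + o)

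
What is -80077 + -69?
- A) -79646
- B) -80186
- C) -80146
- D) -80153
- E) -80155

-80077 + -69 = -80146
C) -80146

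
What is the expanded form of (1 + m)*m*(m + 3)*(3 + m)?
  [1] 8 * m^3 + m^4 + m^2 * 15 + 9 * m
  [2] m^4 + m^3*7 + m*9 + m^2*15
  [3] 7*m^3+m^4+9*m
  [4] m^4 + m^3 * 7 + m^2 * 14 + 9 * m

Expanding (1 + m)*m*(m + 3)*(3 + m):
= m^4 + m^3*7 + m*9 + m^2*15
2) m^4 + m^3*7 + m*9 + m^2*15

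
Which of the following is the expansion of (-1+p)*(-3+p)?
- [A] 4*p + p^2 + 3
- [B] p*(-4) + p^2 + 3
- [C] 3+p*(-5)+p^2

Expanding (-1+p)*(-3+p):
= p*(-4) + p^2 + 3
B) p*(-4) + p^2 + 3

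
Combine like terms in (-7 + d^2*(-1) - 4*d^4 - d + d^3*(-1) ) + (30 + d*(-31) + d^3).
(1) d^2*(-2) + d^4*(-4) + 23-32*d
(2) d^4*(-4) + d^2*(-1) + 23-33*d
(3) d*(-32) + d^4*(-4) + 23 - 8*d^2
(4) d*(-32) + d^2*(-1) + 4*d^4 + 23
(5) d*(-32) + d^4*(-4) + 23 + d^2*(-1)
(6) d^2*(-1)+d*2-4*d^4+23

Adding the polynomials and combining like terms:
(-7 + d^2*(-1) - 4*d^4 - d + d^3*(-1)) + (30 + d*(-31) + d^3)
= d*(-32) + d^4*(-4) + 23 + d^2*(-1)
5) d*(-32) + d^4*(-4) + 23 + d^2*(-1)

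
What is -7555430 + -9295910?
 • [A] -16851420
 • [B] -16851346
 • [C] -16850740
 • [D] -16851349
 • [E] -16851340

-7555430 + -9295910 = -16851340
E) -16851340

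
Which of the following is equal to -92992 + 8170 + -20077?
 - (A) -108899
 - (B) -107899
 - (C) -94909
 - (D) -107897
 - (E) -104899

First: -92992 + 8170 = -84822
Then: -84822 + -20077 = -104899
E) -104899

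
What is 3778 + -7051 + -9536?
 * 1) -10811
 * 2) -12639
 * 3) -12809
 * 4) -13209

First: 3778 + -7051 = -3273
Then: -3273 + -9536 = -12809
3) -12809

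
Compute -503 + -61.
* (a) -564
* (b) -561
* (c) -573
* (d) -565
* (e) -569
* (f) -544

-503 + -61 = -564
a) -564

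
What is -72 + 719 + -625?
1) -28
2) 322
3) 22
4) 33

First: -72 + 719 = 647
Then: 647 + -625 = 22
3) 22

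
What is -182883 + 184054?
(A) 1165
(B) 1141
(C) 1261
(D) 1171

-182883 + 184054 = 1171
D) 1171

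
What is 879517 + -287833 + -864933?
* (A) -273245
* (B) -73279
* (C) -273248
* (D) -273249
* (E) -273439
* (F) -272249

First: 879517 + -287833 = 591684
Then: 591684 + -864933 = -273249
D) -273249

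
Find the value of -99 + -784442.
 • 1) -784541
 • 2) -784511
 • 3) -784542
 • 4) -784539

-99 + -784442 = -784541
1) -784541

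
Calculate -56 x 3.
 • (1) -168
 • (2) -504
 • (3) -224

-56 * 3 = -168
1) -168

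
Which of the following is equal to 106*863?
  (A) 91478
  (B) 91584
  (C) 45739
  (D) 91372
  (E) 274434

106 * 863 = 91478
A) 91478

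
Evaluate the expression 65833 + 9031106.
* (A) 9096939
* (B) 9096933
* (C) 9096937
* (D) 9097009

65833 + 9031106 = 9096939
A) 9096939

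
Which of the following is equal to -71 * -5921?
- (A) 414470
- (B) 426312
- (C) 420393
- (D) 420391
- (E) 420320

-71 * -5921 = 420391
D) 420391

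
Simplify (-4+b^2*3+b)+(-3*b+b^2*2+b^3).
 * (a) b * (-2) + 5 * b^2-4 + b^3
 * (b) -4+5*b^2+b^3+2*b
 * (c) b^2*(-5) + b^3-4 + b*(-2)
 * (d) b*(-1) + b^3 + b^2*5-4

Adding the polynomials and combining like terms:
(-4 + b^2*3 + b) + (-3*b + b^2*2 + b^3)
= b * (-2) + 5 * b^2-4 + b^3
a) b * (-2) + 5 * b^2-4 + b^3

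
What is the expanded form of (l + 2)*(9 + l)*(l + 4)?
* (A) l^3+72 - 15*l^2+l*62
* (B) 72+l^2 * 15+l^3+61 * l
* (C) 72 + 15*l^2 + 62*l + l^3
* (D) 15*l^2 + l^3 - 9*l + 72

Expanding (l + 2)*(9 + l)*(l + 4):
= 72 + 15*l^2 + 62*l + l^3
C) 72 + 15*l^2 + 62*l + l^3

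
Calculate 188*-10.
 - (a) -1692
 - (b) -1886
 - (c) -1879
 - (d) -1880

188 * -10 = -1880
d) -1880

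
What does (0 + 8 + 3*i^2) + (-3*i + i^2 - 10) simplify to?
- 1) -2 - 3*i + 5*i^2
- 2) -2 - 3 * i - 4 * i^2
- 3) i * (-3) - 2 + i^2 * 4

Adding the polynomials and combining like terms:
(0 + 8 + 3*i^2) + (-3*i + i^2 - 10)
= i * (-3) - 2 + i^2 * 4
3) i * (-3) - 2 + i^2 * 4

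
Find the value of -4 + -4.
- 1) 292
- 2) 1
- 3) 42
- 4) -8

-4 + -4 = -8
4) -8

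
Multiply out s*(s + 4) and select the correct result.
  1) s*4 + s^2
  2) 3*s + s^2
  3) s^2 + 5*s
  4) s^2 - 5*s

Expanding s*(s + 4):
= s*4 + s^2
1) s*4 + s^2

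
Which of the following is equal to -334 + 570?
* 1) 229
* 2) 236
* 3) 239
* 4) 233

-334 + 570 = 236
2) 236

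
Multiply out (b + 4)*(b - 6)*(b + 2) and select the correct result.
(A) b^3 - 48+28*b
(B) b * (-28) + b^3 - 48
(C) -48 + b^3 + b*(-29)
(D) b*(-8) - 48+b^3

Expanding (b + 4)*(b - 6)*(b + 2):
= b * (-28) + b^3 - 48
B) b * (-28) + b^3 - 48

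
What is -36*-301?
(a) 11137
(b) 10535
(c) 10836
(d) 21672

-36 * -301 = 10836
c) 10836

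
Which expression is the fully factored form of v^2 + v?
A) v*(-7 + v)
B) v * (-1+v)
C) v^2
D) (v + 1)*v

We need to factor v^2 + v.
The factored form is (v + 1)*v.
D) (v + 1)*v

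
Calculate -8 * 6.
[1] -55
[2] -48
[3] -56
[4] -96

-8 * 6 = -48
2) -48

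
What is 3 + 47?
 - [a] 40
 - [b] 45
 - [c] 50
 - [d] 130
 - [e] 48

3 + 47 = 50
c) 50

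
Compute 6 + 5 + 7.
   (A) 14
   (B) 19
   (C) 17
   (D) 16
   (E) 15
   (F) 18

First: 6 + 5 = 11
Then: 11 + 7 = 18
F) 18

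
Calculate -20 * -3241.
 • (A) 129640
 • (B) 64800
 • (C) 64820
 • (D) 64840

-20 * -3241 = 64820
C) 64820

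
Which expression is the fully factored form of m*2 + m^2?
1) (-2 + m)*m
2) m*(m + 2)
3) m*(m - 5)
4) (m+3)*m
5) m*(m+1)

We need to factor m*2 + m^2.
The factored form is m*(m + 2).
2) m*(m + 2)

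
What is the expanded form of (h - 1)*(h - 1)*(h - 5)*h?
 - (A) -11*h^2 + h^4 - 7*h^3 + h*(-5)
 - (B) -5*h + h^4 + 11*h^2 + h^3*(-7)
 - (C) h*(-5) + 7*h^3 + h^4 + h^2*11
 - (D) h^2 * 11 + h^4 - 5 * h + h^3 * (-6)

Expanding (h - 1)*(h - 1)*(h - 5)*h:
= -5*h + h^4 + 11*h^2 + h^3*(-7)
B) -5*h + h^4 + 11*h^2 + h^3*(-7)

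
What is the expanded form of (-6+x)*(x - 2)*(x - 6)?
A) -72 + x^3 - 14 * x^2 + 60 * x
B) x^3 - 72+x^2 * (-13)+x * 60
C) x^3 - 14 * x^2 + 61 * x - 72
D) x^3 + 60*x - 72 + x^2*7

Expanding (-6+x)*(x - 2)*(x - 6):
= -72 + x^3 - 14 * x^2 + 60 * x
A) -72 + x^3 - 14 * x^2 + 60 * x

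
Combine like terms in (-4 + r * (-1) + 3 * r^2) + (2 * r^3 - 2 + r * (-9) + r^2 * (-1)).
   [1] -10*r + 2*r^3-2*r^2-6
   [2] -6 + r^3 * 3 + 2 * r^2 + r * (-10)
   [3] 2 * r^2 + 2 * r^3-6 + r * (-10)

Adding the polynomials and combining like terms:
(-4 + r*(-1) + 3*r^2) + (2*r^3 - 2 + r*(-9) + r^2*(-1))
= 2 * r^2 + 2 * r^3-6 + r * (-10)
3) 2 * r^2 + 2 * r^3-6 + r * (-10)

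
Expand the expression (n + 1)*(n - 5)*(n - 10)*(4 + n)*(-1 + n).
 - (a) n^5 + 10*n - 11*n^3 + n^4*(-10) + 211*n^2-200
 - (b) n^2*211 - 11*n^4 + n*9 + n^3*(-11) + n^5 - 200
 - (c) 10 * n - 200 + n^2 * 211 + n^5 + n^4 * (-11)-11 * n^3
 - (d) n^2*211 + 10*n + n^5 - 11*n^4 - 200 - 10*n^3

Expanding (n + 1)*(n - 5)*(n - 10)*(4 + n)*(-1 + n):
= 10 * n - 200 + n^2 * 211 + n^5 + n^4 * (-11)-11 * n^3
c) 10 * n - 200 + n^2 * 211 + n^5 + n^4 * (-11)-11 * n^3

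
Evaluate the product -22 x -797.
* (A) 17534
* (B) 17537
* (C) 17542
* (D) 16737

-22 * -797 = 17534
A) 17534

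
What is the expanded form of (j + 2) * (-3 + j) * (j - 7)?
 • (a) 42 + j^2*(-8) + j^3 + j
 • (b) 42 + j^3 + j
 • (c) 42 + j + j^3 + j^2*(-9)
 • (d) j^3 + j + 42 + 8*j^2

Expanding (j + 2) * (-3 + j) * (j - 7):
= 42 + j^2*(-8) + j^3 + j
a) 42 + j^2*(-8) + j^3 + j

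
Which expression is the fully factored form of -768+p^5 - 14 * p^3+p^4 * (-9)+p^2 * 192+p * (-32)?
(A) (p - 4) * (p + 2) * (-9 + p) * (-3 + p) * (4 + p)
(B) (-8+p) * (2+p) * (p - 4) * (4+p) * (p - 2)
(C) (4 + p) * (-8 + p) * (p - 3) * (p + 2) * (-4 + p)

We need to factor -768+p^5 - 14 * p^3+p^4 * (-9)+p^2 * 192+p * (-32).
The factored form is (4 + p) * (-8 + p) * (p - 3) * (p + 2) * (-4 + p).
C) (4 + p) * (-8 + p) * (p - 3) * (p + 2) * (-4 + p)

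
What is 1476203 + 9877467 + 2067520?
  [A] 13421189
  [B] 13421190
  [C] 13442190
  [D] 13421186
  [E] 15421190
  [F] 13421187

First: 1476203 + 9877467 = 11353670
Then: 11353670 + 2067520 = 13421190
B) 13421190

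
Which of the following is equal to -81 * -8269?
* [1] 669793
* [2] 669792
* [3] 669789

-81 * -8269 = 669789
3) 669789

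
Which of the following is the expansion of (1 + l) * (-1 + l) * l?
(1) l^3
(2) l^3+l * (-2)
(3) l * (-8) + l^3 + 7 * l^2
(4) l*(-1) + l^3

Expanding (1 + l) * (-1 + l) * l:
= l*(-1) + l^3
4) l*(-1) + l^3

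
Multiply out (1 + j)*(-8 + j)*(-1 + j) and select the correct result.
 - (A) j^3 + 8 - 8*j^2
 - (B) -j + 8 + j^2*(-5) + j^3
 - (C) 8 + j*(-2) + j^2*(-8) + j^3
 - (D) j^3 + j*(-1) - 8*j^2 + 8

Expanding (1 + j)*(-8 + j)*(-1 + j):
= j^3 + j*(-1) - 8*j^2 + 8
D) j^3 + j*(-1) - 8*j^2 + 8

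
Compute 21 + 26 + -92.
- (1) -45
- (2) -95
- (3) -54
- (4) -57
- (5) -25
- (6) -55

First: 21 + 26 = 47
Then: 47 + -92 = -45
1) -45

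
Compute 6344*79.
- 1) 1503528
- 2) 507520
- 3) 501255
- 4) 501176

6344 * 79 = 501176
4) 501176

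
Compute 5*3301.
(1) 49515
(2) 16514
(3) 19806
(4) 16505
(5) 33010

5 * 3301 = 16505
4) 16505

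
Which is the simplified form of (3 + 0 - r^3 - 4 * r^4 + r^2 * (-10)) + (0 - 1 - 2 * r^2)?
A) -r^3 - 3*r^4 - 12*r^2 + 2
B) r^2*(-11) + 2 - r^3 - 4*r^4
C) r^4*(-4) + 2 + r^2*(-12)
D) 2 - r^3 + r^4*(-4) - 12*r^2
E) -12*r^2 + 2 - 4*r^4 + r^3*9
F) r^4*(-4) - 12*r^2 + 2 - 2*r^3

Adding the polynomials and combining like terms:
(3 + 0 - r^3 - 4*r^4 + r^2*(-10)) + (0 - 1 - 2*r^2)
= 2 - r^3 + r^4*(-4) - 12*r^2
D) 2 - r^3 + r^4*(-4) - 12*r^2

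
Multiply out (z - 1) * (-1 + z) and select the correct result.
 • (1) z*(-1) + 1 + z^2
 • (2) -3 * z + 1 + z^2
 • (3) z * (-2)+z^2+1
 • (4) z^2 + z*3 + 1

Expanding (z - 1) * (-1 + z):
= z * (-2)+z^2+1
3) z * (-2)+z^2+1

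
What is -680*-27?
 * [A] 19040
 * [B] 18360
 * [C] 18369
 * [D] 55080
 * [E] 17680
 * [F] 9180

-680 * -27 = 18360
B) 18360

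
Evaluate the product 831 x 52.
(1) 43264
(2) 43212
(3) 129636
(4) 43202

831 * 52 = 43212
2) 43212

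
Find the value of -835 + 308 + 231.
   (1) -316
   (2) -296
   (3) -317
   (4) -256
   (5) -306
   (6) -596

First: -835 + 308 = -527
Then: -527 + 231 = -296
2) -296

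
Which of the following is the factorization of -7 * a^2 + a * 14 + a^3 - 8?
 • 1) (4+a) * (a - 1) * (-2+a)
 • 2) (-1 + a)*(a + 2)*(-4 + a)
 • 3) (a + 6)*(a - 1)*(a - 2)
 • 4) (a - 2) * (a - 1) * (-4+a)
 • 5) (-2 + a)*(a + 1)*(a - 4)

We need to factor -7 * a^2 + a * 14 + a^3 - 8.
The factored form is (a - 2) * (a - 1) * (-4+a).
4) (a - 2) * (a - 1) * (-4+a)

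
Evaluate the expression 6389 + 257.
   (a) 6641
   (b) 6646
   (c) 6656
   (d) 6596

6389 + 257 = 6646
b) 6646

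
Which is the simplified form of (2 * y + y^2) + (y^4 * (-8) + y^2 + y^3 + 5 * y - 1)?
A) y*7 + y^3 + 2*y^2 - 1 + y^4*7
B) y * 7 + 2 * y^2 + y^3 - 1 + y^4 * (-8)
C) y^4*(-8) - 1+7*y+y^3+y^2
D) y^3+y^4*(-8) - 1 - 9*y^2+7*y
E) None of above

Adding the polynomials and combining like terms:
(2*y + y^2) + (y^4*(-8) + y^2 + y^3 + 5*y - 1)
= y * 7 + 2 * y^2 + y^3 - 1 + y^4 * (-8)
B) y * 7 + 2 * y^2 + y^3 - 1 + y^4 * (-8)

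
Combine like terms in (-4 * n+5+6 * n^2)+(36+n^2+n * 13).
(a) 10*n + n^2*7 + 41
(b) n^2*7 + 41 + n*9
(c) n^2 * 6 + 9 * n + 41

Adding the polynomials and combining like terms:
(-4*n + 5 + 6*n^2) + (36 + n^2 + n*13)
= n^2*7 + 41 + n*9
b) n^2*7 + 41 + n*9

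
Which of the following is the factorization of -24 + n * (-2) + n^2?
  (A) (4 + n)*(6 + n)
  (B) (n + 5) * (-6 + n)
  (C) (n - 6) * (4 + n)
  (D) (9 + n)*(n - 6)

We need to factor -24 + n * (-2) + n^2.
The factored form is (n - 6) * (4 + n).
C) (n - 6) * (4 + n)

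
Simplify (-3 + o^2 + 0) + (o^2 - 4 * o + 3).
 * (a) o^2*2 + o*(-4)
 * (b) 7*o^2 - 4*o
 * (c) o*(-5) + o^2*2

Adding the polynomials and combining like terms:
(-3 + o^2 + 0) + (o^2 - 4*o + 3)
= o^2*2 + o*(-4)
a) o^2*2 + o*(-4)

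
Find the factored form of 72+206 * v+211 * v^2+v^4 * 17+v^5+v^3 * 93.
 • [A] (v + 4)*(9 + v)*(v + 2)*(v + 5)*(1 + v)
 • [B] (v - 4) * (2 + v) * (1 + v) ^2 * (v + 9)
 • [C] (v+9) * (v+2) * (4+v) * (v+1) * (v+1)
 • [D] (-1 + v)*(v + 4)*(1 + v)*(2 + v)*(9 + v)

We need to factor 72+206 * v+211 * v^2+v^4 * 17+v^5+v^3 * 93.
The factored form is (v+9) * (v+2) * (4+v) * (v+1) * (v+1).
C) (v+9) * (v+2) * (4+v) * (v+1) * (v+1)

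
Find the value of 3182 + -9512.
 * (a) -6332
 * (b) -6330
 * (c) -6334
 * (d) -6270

3182 + -9512 = -6330
b) -6330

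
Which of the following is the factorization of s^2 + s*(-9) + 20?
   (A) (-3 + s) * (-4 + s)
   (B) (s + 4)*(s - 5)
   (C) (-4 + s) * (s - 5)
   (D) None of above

We need to factor s^2 + s*(-9) + 20.
The factored form is (-4 + s) * (s - 5).
C) (-4 + s) * (s - 5)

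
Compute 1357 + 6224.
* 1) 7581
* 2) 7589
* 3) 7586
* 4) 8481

1357 + 6224 = 7581
1) 7581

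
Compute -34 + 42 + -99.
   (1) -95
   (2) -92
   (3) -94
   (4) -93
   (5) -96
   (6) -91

First: -34 + 42 = 8
Then: 8 + -99 = -91
6) -91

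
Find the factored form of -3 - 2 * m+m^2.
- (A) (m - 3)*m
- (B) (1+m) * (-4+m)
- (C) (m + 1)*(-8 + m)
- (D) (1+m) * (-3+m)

We need to factor -3 - 2 * m+m^2.
The factored form is (1+m) * (-3+m).
D) (1+m) * (-3+m)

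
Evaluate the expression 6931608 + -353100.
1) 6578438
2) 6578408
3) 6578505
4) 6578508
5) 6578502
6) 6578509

6931608 + -353100 = 6578508
4) 6578508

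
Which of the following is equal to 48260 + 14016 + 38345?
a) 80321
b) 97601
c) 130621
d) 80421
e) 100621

First: 48260 + 14016 = 62276
Then: 62276 + 38345 = 100621
e) 100621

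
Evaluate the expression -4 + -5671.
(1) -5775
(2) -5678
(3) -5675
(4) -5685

-4 + -5671 = -5675
3) -5675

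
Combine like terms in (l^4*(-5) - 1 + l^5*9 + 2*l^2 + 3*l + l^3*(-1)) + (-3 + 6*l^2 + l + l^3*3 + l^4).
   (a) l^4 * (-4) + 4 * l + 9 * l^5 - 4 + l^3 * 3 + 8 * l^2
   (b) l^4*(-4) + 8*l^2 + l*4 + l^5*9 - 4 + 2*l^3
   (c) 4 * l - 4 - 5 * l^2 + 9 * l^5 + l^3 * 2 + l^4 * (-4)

Adding the polynomials and combining like terms:
(l^4*(-5) - 1 + l^5*9 + 2*l^2 + 3*l + l^3*(-1)) + (-3 + 6*l^2 + l + l^3*3 + l^4)
= l^4*(-4) + 8*l^2 + l*4 + l^5*9 - 4 + 2*l^3
b) l^4*(-4) + 8*l^2 + l*4 + l^5*9 - 4 + 2*l^3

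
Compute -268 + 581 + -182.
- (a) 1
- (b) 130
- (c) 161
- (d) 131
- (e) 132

First: -268 + 581 = 313
Then: 313 + -182 = 131
d) 131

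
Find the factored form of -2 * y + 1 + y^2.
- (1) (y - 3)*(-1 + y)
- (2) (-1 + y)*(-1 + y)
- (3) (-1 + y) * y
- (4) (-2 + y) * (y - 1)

We need to factor -2 * y + 1 + y^2.
The factored form is (-1 + y)*(-1 + y).
2) (-1 + y)*(-1 + y)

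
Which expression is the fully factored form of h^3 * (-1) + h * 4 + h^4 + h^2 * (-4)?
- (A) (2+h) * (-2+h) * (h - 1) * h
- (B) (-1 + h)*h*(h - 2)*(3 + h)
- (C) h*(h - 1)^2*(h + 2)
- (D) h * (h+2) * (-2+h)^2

We need to factor h^3 * (-1) + h * 4 + h^4 + h^2 * (-4).
The factored form is (2+h) * (-2+h) * (h - 1) * h.
A) (2+h) * (-2+h) * (h - 1) * h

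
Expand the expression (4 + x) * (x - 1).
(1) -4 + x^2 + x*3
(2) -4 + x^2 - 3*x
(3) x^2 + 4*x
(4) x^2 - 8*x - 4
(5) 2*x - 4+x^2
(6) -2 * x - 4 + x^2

Expanding (4 + x) * (x - 1):
= -4 + x^2 + x*3
1) -4 + x^2 + x*3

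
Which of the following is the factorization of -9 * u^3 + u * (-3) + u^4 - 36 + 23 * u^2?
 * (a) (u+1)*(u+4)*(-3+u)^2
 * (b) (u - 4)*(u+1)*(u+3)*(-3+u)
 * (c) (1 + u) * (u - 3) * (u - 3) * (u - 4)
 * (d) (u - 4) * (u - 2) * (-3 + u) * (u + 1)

We need to factor -9 * u^3 + u * (-3) + u^4 - 36 + 23 * u^2.
The factored form is (1 + u) * (u - 3) * (u - 3) * (u - 4).
c) (1 + u) * (u - 3) * (u - 3) * (u - 4)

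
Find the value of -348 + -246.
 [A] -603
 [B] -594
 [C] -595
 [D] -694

-348 + -246 = -594
B) -594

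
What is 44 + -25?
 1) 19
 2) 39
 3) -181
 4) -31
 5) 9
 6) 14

44 + -25 = 19
1) 19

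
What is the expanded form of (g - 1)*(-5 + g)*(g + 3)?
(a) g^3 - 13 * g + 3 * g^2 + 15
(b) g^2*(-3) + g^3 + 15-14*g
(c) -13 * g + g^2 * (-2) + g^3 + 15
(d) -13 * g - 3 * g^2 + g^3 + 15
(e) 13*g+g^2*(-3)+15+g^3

Expanding (g - 1)*(-5 + g)*(g + 3):
= -13 * g - 3 * g^2 + g^3 + 15
d) -13 * g - 3 * g^2 + g^3 + 15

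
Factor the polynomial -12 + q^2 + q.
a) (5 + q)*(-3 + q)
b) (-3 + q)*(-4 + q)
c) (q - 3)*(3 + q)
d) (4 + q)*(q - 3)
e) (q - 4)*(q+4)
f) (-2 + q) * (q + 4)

We need to factor -12 + q^2 + q.
The factored form is (4 + q)*(q - 3).
d) (4 + q)*(q - 3)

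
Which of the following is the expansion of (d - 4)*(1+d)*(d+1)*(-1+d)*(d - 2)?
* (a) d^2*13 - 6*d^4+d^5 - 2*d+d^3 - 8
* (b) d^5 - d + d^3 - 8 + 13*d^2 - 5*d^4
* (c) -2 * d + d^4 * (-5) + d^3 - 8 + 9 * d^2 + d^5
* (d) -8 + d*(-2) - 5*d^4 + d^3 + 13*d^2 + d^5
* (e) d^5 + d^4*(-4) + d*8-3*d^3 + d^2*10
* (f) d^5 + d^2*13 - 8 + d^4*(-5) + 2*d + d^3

Expanding (d - 4)*(1+d)*(d+1)*(-1+d)*(d - 2):
= -8 + d*(-2) - 5*d^4 + d^3 + 13*d^2 + d^5
d) -8 + d*(-2) - 5*d^4 + d^3 + 13*d^2 + d^5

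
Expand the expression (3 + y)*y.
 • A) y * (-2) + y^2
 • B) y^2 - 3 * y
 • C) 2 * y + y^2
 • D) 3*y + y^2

Expanding (3 + y)*y:
= 3*y + y^2
D) 3*y + y^2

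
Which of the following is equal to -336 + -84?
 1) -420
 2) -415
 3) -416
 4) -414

-336 + -84 = -420
1) -420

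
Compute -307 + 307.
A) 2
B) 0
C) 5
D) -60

-307 + 307 = 0
B) 0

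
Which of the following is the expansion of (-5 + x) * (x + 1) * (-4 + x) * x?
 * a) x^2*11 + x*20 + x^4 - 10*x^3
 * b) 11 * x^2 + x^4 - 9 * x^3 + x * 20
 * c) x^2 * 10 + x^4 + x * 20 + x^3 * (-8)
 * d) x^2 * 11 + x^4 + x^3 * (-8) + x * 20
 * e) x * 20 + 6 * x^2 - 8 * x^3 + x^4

Expanding (-5 + x) * (x + 1) * (-4 + x) * x:
= x^2 * 11 + x^4 + x^3 * (-8) + x * 20
d) x^2 * 11 + x^4 + x^3 * (-8) + x * 20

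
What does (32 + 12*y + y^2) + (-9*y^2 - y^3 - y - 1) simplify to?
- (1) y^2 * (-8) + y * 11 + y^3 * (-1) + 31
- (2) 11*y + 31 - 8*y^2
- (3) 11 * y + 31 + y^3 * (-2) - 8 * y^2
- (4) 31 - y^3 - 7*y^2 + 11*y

Adding the polynomials and combining like terms:
(32 + 12*y + y^2) + (-9*y^2 - y^3 - y - 1)
= y^2 * (-8) + y * 11 + y^3 * (-1) + 31
1) y^2 * (-8) + y * 11 + y^3 * (-1) + 31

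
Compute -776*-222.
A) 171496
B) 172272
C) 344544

-776 * -222 = 172272
B) 172272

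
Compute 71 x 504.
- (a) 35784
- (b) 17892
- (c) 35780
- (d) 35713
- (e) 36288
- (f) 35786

71 * 504 = 35784
a) 35784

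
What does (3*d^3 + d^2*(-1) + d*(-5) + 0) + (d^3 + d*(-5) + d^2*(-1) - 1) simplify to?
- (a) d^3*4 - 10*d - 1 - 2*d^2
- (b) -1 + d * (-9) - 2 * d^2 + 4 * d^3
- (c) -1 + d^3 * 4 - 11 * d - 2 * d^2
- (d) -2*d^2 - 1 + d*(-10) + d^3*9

Adding the polynomials and combining like terms:
(3*d^3 + d^2*(-1) + d*(-5) + 0) + (d^3 + d*(-5) + d^2*(-1) - 1)
= d^3*4 - 10*d - 1 - 2*d^2
a) d^3*4 - 10*d - 1 - 2*d^2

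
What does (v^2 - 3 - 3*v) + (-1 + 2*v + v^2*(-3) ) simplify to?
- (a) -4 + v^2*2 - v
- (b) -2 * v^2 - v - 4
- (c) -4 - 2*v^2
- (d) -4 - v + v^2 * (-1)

Adding the polynomials and combining like terms:
(v^2 - 3 - 3*v) + (-1 + 2*v + v^2*(-3))
= -2 * v^2 - v - 4
b) -2 * v^2 - v - 4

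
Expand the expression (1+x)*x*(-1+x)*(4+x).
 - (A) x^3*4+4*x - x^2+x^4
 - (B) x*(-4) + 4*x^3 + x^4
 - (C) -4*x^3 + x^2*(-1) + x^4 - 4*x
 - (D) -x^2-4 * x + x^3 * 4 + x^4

Expanding (1+x)*x*(-1+x)*(4+x):
= -x^2-4 * x + x^3 * 4 + x^4
D) -x^2-4 * x + x^3 * 4 + x^4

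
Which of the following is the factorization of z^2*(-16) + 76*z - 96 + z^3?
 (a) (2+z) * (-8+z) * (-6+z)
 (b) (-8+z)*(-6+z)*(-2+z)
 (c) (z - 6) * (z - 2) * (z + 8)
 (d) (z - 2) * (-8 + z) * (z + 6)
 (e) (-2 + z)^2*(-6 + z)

We need to factor z^2*(-16) + 76*z - 96 + z^3.
The factored form is (-8+z)*(-6+z)*(-2+z).
b) (-8+z)*(-6+z)*(-2+z)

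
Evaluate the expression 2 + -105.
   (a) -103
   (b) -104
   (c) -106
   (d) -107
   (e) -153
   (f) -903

2 + -105 = -103
a) -103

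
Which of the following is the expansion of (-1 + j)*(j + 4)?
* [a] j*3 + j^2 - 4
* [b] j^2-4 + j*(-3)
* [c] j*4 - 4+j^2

Expanding (-1 + j)*(j + 4):
= j*3 + j^2 - 4
a) j*3 + j^2 - 4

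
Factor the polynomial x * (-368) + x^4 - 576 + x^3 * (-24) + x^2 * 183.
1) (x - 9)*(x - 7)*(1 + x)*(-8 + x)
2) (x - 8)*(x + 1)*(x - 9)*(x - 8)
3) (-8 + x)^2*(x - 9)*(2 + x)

We need to factor x * (-368) + x^4 - 576 + x^3 * (-24) + x^2 * 183.
The factored form is (x - 8)*(x + 1)*(x - 9)*(x - 8).
2) (x - 8)*(x + 1)*(x - 9)*(x - 8)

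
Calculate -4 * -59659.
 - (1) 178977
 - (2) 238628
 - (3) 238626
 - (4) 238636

-4 * -59659 = 238636
4) 238636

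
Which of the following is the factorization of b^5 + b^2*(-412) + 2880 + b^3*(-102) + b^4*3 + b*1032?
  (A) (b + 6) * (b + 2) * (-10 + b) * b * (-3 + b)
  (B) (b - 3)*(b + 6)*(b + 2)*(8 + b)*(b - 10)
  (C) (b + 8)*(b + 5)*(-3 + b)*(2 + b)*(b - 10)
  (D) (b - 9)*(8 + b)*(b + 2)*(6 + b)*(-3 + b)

We need to factor b^5 + b^2*(-412) + 2880 + b^3*(-102) + b^4*3 + b*1032.
The factored form is (b - 3)*(b + 6)*(b + 2)*(8 + b)*(b - 10).
B) (b - 3)*(b + 6)*(b + 2)*(8 + b)*(b - 10)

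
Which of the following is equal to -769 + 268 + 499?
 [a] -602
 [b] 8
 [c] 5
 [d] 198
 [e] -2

First: -769 + 268 = -501
Then: -501 + 499 = -2
e) -2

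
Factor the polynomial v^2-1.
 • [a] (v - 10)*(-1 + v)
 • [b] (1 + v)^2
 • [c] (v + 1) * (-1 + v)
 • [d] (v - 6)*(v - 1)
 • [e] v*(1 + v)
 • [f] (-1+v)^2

We need to factor v^2-1.
The factored form is (v + 1) * (-1 + v).
c) (v + 1) * (-1 + v)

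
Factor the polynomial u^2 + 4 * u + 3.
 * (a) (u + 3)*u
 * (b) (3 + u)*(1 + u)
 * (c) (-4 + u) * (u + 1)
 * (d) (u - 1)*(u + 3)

We need to factor u^2 + 4 * u + 3.
The factored form is (3 + u)*(1 + u).
b) (3 + u)*(1 + u)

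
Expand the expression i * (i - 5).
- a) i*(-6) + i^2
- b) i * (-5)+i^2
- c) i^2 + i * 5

Expanding i * (i - 5):
= i * (-5)+i^2
b) i * (-5)+i^2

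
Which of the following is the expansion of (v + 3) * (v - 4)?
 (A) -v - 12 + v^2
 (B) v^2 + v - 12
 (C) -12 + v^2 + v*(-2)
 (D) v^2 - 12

Expanding (v + 3) * (v - 4):
= -v - 12 + v^2
A) -v - 12 + v^2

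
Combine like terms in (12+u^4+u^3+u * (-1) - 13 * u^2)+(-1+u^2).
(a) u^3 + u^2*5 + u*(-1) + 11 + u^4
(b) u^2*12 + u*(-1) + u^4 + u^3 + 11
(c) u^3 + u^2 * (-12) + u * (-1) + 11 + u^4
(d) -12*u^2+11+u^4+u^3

Adding the polynomials and combining like terms:
(12 + u^4 + u^3 + u*(-1) - 13*u^2) + (-1 + u^2)
= u^3 + u^2 * (-12) + u * (-1) + 11 + u^4
c) u^3 + u^2 * (-12) + u * (-1) + 11 + u^4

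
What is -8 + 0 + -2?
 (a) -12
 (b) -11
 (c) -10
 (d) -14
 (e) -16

First: -8 + 0 = -8
Then: -8 + -2 = -10
c) -10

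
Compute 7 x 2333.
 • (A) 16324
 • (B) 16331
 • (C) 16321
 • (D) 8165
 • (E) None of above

7 * 2333 = 16331
B) 16331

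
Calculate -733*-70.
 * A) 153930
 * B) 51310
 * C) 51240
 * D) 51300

-733 * -70 = 51310
B) 51310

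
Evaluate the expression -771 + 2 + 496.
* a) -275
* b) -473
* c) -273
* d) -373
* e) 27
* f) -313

First: -771 + 2 = -769
Then: -769 + 496 = -273
c) -273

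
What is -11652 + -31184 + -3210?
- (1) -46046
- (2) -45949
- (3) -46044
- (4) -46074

First: -11652 + -31184 = -42836
Then: -42836 + -3210 = -46046
1) -46046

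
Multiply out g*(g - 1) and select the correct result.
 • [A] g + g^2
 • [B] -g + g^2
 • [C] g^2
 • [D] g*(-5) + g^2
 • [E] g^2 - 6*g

Expanding g*(g - 1):
= -g + g^2
B) -g + g^2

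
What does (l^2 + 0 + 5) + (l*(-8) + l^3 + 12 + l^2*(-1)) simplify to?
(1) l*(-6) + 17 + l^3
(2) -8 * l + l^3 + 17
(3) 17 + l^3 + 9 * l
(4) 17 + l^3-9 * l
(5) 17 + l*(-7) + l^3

Adding the polynomials and combining like terms:
(l^2 + 0 + 5) + (l*(-8) + l^3 + 12 + l^2*(-1))
= -8 * l + l^3 + 17
2) -8 * l + l^3 + 17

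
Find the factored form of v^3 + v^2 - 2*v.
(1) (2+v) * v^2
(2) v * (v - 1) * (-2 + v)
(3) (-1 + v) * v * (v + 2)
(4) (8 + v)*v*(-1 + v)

We need to factor v^3 + v^2 - 2*v.
The factored form is (-1 + v) * v * (v + 2).
3) (-1 + v) * v * (v + 2)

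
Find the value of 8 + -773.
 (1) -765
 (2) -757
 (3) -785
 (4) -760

8 + -773 = -765
1) -765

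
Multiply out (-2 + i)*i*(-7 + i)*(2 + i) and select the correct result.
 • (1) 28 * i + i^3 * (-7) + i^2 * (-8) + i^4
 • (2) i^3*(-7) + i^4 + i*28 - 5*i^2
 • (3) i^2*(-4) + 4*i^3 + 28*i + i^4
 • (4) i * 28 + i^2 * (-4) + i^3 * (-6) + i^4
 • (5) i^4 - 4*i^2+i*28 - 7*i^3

Expanding (-2 + i)*i*(-7 + i)*(2 + i):
= i^4 - 4*i^2+i*28 - 7*i^3
5) i^4 - 4*i^2+i*28 - 7*i^3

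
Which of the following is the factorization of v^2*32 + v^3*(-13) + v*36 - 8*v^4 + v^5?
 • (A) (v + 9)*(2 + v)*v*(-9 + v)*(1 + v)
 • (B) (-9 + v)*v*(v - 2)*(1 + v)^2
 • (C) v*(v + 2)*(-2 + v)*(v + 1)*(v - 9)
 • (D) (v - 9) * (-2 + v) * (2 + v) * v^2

We need to factor v^2*32 + v^3*(-13) + v*36 - 8*v^4 + v^5.
The factored form is v*(v + 2)*(-2 + v)*(v + 1)*(v - 9).
C) v*(v + 2)*(-2 + v)*(v + 1)*(v - 9)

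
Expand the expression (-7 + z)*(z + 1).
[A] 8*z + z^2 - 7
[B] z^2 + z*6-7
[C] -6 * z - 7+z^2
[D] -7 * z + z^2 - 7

Expanding (-7 + z)*(z + 1):
= -6 * z - 7+z^2
C) -6 * z - 7+z^2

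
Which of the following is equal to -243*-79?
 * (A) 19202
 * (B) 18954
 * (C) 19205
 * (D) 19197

-243 * -79 = 19197
D) 19197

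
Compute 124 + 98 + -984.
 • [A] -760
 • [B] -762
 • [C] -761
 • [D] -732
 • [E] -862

First: 124 + 98 = 222
Then: 222 + -984 = -762
B) -762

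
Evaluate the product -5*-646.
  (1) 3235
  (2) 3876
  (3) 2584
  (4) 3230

-5 * -646 = 3230
4) 3230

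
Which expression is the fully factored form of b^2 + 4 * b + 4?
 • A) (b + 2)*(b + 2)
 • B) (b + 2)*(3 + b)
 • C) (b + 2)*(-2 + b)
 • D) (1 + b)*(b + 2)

We need to factor b^2 + 4 * b + 4.
The factored form is (b + 2)*(b + 2).
A) (b + 2)*(b + 2)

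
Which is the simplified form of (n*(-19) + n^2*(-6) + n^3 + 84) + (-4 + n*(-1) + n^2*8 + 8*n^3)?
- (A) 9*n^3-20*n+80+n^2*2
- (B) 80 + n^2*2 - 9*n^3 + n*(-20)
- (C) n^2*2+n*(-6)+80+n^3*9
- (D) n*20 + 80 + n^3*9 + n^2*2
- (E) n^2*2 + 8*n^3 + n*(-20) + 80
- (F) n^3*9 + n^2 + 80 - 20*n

Adding the polynomials and combining like terms:
(n*(-19) + n^2*(-6) + n^3 + 84) + (-4 + n*(-1) + n^2*8 + 8*n^3)
= 9*n^3-20*n+80+n^2*2
A) 9*n^3-20*n+80+n^2*2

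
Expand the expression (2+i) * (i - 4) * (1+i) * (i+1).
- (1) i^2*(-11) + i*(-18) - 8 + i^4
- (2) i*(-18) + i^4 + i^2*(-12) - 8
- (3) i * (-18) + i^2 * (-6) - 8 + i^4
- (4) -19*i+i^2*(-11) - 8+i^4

Expanding (2+i) * (i - 4) * (1+i) * (i+1):
= i^2*(-11) + i*(-18) - 8 + i^4
1) i^2*(-11) + i*(-18) - 8 + i^4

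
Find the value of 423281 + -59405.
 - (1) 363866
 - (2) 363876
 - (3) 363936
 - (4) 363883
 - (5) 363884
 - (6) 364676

423281 + -59405 = 363876
2) 363876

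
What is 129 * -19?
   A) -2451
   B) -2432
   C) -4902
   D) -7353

129 * -19 = -2451
A) -2451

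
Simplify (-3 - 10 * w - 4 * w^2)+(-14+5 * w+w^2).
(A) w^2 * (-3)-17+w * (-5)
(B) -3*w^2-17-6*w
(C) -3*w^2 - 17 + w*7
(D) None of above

Adding the polynomials and combining like terms:
(-3 - 10*w - 4*w^2) + (-14 + 5*w + w^2)
= w^2 * (-3)-17+w * (-5)
A) w^2 * (-3)-17+w * (-5)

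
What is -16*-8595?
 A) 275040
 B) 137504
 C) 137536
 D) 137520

-16 * -8595 = 137520
D) 137520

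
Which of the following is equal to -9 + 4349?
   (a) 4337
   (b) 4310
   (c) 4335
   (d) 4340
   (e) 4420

-9 + 4349 = 4340
d) 4340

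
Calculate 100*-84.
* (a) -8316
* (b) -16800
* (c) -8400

100 * -84 = -8400
c) -8400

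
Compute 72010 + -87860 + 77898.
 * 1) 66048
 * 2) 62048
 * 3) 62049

First: 72010 + -87860 = -15850
Then: -15850 + 77898 = 62048
2) 62048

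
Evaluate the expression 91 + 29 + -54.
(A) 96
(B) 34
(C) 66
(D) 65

First: 91 + 29 = 120
Then: 120 + -54 = 66
C) 66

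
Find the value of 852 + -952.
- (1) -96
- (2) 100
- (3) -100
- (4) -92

852 + -952 = -100
3) -100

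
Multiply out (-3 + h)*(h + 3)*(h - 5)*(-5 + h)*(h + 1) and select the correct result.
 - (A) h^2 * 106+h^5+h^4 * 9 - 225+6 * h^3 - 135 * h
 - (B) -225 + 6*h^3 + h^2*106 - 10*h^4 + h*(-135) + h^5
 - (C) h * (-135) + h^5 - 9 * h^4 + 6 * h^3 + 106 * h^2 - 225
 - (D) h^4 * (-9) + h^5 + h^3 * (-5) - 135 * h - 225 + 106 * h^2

Expanding (-3 + h)*(h + 3)*(h - 5)*(-5 + h)*(h + 1):
= h * (-135) + h^5 - 9 * h^4 + 6 * h^3 + 106 * h^2 - 225
C) h * (-135) + h^5 - 9 * h^4 + 6 * h^3 + 106 * h^2 - 225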